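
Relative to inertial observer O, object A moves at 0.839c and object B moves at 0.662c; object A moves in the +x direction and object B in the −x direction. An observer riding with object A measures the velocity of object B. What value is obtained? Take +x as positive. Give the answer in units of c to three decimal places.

-0.965c

β_A = 0.839, β_B = -0.662.
Transform to A's frame with the inverse velocity-addition law: u' = (u − v)/(1 − uv/c²), taking u = β_B and v = β_A.
u' = (-0.662 − 0.839) / (1 − (0.839)(-0.662)) = -1.5010/1.5554 = -0.9650.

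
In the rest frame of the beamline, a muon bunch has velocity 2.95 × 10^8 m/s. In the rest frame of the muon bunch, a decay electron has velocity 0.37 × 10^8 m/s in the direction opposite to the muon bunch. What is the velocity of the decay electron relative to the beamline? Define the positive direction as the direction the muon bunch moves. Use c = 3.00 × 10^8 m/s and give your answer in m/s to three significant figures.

+2.94 × 10^8 m/s

In units of c (dividing by 3.00 × 10^8 m/s): v = 0.983, u' = -0.123.
u = (u' + v)/(1 + u'v/c²):
u = (-0.123 + 0.983) / (1 + (-0.123)·0.983) = 0.8600/0.8787 = 0.9787
Converting back: u = 0.9787 × 3.00 × 10^8 m/s.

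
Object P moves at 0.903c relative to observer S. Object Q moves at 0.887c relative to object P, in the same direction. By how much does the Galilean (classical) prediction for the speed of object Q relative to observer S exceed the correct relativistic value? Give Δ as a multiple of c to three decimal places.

Galilean: u_cl = 0.887 + 0.903 = 1.7900.
Relativistic: u_rel = (0.887 + 0.903) / (1 + 0.887·0.903) = 1.7900/1.8010 = 0.9939.
Δ = 1.7900 − 0.9939 = 0.7961.
(The classical prediction exceeds c; the relativistic result does not.)

Δ = 0.796c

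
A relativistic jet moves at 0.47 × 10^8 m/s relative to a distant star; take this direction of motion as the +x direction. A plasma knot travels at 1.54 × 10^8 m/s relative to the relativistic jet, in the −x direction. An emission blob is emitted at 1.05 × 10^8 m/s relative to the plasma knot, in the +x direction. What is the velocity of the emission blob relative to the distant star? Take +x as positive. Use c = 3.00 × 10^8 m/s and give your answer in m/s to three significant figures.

-1.31 × 10^7 m/s

Apply u = (u' + v)/(1 + u'v/c²) successively, working outward toward the distant star.
(Dividing each given speed by c = 3.00 × 10^8 m/s to work in units of c.)
Start: velocity of the relativistic jet relative to the distant star = 0.1567c.
Compose with the plasma knot (u' = -0.513 in the relativistic jet frame): u_1 = (-0.513 + 0.157) / (1 + (-0.513)·0.157) = -0.3567/0.9196 = -0.3879.
Compose with the emission blob (u' = 0.350 in the plasma knot frame): u_2 = (0.350 + (-0.388)) / (1 + 0.350·(-0.388)) = -0.0379/0.8642 = -0.0438.
So u = -0.0438 × 3.00 × 10^8 m/s.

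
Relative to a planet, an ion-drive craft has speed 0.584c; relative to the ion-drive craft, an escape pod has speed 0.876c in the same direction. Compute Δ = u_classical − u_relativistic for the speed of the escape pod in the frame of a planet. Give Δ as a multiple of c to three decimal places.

Galilean: u_cl = 0.876 + 0.584 = 1.4600.
Relativistic: u_rel = (0.876 + 0.584) / (1 + 0.876·0.584) = 1.4600/1.5116 = 0.9659.
Δ = 1.4600 − 0.9659 = 0.4941.
(The classical prediction exceeds c; the relativistic result does not.)

Δ = 0.494c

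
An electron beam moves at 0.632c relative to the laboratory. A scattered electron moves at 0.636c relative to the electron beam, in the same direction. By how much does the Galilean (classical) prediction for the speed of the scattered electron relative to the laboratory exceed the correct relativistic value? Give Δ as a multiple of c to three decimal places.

Galilean: u_cl = 0.636 + 0.632 = 1.2680.
Relativistic: u_rel = (0.636 + 0.632) / (1 + 0.636·0.632) = 1.2680/1.4020 = 0.9045.
Δ = 1.2680 − 0.9045 = 0.3635.
(The classical prediction exceeds c; the relativistic result does not.)

Δ = 0.364c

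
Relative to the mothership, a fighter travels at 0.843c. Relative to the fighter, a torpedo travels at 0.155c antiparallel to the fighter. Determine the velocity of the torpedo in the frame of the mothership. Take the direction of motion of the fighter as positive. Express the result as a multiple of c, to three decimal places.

With v = 0.843 and u' = -0.155 (in units of c),
u = (u' + v)/(1 + u'v/c²):
u = (-0.155 + 0.843) / (1 + (-0.155)·0.843) = 0.6880/0.8693 = 0.7914

+0.791c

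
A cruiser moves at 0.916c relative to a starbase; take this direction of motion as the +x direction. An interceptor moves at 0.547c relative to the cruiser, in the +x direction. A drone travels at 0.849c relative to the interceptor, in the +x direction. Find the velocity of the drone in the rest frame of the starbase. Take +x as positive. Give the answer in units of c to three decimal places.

Apply u = (u' + v)/(1 + u'v/c²) successively, working outward toward the starbase.
Start: velocity of the cruiser relative to the starbase = 0.9160c.
Compose with the interceptor (u' = 0.547 in the cruiser frame): u_1 = (0.547 + 0.916) / (1 + 0.547·0.916) = 1.4630/1.5011 = 0.9746.
Compose with the drone (u' = 0.849 in the interceptor frame): u_2 = (0.849 + 0.975) / (1 + 0.849·0.975) = 1.8236/1.8275 = 0.9979.

0.998c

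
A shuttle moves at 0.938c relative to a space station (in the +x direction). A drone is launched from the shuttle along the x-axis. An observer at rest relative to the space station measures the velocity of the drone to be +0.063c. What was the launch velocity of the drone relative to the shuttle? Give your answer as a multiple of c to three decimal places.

Invert the composition law: u' = (u − v)/(1 − uv/c²).
u' = (0.063 − 0.938) / (1 − (0.063)(0.938)) = -0.8750/0.9409 = -0.9300.

-0.930c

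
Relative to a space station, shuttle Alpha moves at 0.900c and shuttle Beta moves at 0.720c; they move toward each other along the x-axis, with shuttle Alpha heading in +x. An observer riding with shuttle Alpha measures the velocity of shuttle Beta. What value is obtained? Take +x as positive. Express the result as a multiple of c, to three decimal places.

β_A = 0.900, β_B = -0.720.
Transform to A's frame with the inverse velocity-addition law: u' = (u − v)/(1 − uv/c²), taking u = β_B and v = β_A.
u' = (-0.720 − 0.900) / (1 − (0.900)(-0.720)) = -1.6200/1.6480 = -0.9830.

-0.983c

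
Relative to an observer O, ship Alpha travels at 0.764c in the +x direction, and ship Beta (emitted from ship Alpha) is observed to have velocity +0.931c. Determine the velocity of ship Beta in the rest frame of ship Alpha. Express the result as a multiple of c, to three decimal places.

+0.578c

Invert the composition law: u' = (u − v)/(1 − uv/c²).
u' = (0.931 − 0.764) / (1 − (0.931)(0.764)) = 0.1670/0.2887 = 0.5784.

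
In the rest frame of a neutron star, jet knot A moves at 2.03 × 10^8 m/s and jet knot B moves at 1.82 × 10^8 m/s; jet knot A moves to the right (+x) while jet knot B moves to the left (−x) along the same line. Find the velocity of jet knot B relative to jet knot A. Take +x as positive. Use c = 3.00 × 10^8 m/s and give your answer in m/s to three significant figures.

-2.73 × 10^8 m/s

β_A = 0.677, β_B = -0.607 (dividing each by c = 3.00 × 10^8 m/s).
Transform to A's frame with the inverse velocity-addition law: u' = (u − v)/(1 − uv/c²), taking u = β_B and v = β_A.
u' = (-0.607 − 0.677) / (1 − (0.677)(-0.607)) = -1.2833/1.4105 = -0.9098.
u' = -0.9098 × 3.00 × 10^8 m/s.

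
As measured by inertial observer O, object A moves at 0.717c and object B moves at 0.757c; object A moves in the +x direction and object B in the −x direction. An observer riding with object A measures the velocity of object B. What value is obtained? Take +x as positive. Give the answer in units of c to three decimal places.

β_A = 0.717, β_B = -0.757.
Transform to A's frame with the inverse velocity-addition law: u' = (u − v)/(1 − uv/c²), taking u = β_B and v = β_A.
u' = (-0.757 − 0.717) / (1 − (0.717)(-0.757)) = -1.4740/1.5428 = -0.9554.

-0.955c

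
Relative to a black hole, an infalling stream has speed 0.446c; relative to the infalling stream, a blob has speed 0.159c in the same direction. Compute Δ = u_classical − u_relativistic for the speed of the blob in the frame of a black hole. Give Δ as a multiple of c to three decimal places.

Galilean: u_cl = 0.159 + 0.446 = 0.6050.
Relativistic: u_rel = (0.159 + 0.446) / (1 + 0.159·0.446) = 0.6050/1.0709 = 0.5649.
Δ = 0.6050 − 0.5649 = 0.0401.

Δ = 0.040c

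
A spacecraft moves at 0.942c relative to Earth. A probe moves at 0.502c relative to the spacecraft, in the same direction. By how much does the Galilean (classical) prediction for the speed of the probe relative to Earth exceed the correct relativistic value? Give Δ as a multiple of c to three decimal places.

Δ = 0.464c

Galilean: u_cl = 0.502 + 0.942 = 1.4440.
Relativistic: u_rel = (0.502 + 0.942) / (1 + 0.502·0.942) = 1.4440/1.4729 = 0.9804.
Δ = 1.4440 − 0.9804 = 0.4636.
(The classical prediction exceeds c; the relativistic result does not.)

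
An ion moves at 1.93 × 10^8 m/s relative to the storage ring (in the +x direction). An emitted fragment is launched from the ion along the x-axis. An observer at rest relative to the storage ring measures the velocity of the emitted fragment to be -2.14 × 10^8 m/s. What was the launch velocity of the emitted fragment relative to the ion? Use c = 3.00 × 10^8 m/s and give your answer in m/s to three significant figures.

v = 0.643c, u = -0.713c.
Invert the composition law: u' = (u − v)/(1 − uv/c²).
u' = (-0.713 − 0.643) / (1 − (-0.713)(0.643)) = -1.3567/1.4589 = -0.9299.
u' = -0.9299 × 3.00 × 10^8 m/s.

-2.79 × 10^8 m/s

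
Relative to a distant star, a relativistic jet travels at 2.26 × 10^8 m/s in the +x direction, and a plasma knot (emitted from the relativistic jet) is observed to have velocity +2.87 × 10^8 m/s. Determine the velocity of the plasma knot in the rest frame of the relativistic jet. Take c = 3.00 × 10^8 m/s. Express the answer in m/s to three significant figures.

+2.18 × 10^8 m/s

v = 0.753c, u = 0.957c.
Invert the composition law: u' = (u − v)/(1 − uv/c²).
u' = (0.957 − 0.753) / (1 − (0.957)(0.753)) = 0.2033/0.2793 = 0.7280.
u' = 0.7280 × 3.00 × 10^8 m/s.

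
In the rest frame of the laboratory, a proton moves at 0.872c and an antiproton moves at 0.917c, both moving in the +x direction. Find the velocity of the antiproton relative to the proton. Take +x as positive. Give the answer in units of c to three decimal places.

+0.225c

β_A = 0.872, β_B = 0.917.
Transform to A's frame with the inverse velocity-addition law: u' = (u − v)/(1 − uv/c²), taking u = β_B and v = β_A.
u' = (0.917 − 0.872) / (1 − (0.872)(0.917)) = 0.0450/0.2004 = 0.2246.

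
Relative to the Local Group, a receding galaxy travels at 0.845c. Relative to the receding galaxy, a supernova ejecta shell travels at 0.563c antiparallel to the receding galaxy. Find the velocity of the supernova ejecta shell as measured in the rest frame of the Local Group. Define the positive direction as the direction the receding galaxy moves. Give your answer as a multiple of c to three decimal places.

+0.538c

With v = 0.845 and u' = -0.563 (in units of c),
u = (u' + v)/(1 + u'v/c²):
u = (-0.563 + 0.845) / (1 + (-0.563)·0.845) = 0.2820/0.5243 = 0.5379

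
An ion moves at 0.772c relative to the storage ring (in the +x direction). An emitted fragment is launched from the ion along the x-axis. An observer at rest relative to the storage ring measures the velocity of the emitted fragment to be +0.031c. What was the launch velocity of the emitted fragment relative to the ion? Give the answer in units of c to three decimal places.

Invert the composition law: u' = (u − v)/(1 − uv/c²).
u' = (0.031 − 0.772) / (1 − (0.031)(0.772)) = -0.7410/0.9761 = -0.7592.

-0.759c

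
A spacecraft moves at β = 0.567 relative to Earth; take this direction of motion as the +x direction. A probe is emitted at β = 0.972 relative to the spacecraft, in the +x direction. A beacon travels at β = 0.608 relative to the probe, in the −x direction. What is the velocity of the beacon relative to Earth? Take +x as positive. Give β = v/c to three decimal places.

Apply u = (u' + v)/(1 + u'v/c²) successively, working outward toward Earth.
Start: velocity of the spacecraft relative to Earth = 0.5670c.
Compose with the probe (u' = 0.972 in the spacecraft frame): u_1 = (0.972 + 0.567) / (1 + 0.972·0.567) = 1.5390/1.5511 = 0.9922.
Compose with the beacon (u' = -0.608 in the probe frame): u_2 = (-0.608 + 0.992) / (1 + (-0.608)·0.992) = 0.3842/0.3968 = 0.9683.

β = +0.968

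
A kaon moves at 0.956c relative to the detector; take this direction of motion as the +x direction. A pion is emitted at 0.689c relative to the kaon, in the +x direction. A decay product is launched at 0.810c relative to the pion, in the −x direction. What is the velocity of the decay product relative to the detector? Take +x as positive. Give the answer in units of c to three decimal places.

+0.924c

Apply u = (u' + v)/(1 + u'v/c²) successively, working outward toward the detector.
Start: velocity of the kaon relative to the detector = 0.9560c.
Compose with the pion (u' = 0.689 in the kaon frame): u_1 = (0.689 + 0.956) / (1 + 0.689·0.956) = 1.6450/1.6587 = 0.9918.
Compose with the decay product (u' = -0.810 in the pion frame): u_2 = (-0.810 + 0.992) / (1 + (-0.810)·0.992) = 0.1818/0.1967 = 0.9241.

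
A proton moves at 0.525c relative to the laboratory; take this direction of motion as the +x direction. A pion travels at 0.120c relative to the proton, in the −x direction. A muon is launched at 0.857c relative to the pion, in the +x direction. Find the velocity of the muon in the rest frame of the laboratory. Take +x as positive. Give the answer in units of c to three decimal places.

Apply u = (u' + v)/(1 + u'v/c²) successively, working outward toward the laboratory.
Start: velocity of the proton relative to the laboratory = 0.5250c.
Compose with the pion (u' = -0.120 in the proton frame): u_1 = (-0.120 + 0.525) / (1 + (-0.120)·0.525) = 0.4050/0.9370 = 0.4322.
Compose with the muon (u' = 0.857 in the pion frame): u_2 = (0.857 + 0.432) / (1 + 0.857·0.432) = 1.2892/1.3704 = 0.9408.

+0.941c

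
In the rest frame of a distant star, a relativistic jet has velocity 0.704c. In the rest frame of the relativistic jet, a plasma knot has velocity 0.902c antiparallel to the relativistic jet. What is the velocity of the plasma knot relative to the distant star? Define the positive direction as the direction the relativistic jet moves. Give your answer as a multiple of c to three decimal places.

-0.542c

With v = 0.704 and u' = -0.902 (in units of c),
u = (u' + v)/(1 + u'v/c²):
u = (-0.902 + 0.704) / (1 + (-0.902)·0.704) = -0.1980/0.3650 = -0.5425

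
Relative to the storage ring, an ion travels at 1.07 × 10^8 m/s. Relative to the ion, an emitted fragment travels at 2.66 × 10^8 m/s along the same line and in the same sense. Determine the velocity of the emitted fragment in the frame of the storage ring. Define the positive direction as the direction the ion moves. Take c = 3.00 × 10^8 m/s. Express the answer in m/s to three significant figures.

2.83 × 10^8 m/s

In units of c (dividing by 3.00 × 10^8 m/s): v = 0.357, u' = 0.887.
u = (u' + v)/(1 + u'v/c²):
u = (0.887 + 0.357) / (1 + 0.887·0.357) = 1.2433/1.3162 = 0.9446
(Galilean addition would give +1.243c, exceeding c.)
Converting back: u = 0.9446 × 3.00 × 10^8 m/s.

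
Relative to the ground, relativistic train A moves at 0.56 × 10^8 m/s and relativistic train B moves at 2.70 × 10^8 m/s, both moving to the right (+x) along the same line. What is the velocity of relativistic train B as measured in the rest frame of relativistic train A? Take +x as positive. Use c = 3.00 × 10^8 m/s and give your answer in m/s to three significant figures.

+2.57 × 10^8 m/s

β_A = 0.187, β_B = 0.900 (dividing each by c = 3.00 × 10^8 m/s).
Transform to A's frame with the inverse velocity-addition law: u' = (u − v)/(1 − uv/c²), taking u = β_B and v = β_A.
u' = (0.900 − 0.187) / (1 − (0.187)(0.900)) = 0.7133/0.8320 = 0.8574.
u' = 0.8574 × 3.00 × 10^8 m/s.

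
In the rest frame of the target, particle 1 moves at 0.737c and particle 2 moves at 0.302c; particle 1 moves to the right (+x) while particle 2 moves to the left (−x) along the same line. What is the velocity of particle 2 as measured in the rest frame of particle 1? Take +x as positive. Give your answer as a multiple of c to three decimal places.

-0.850c

β_A = 0.737, β_B = -0.302.
Transform to A's frame with the inverse velocity-addition law: u' = (u − v)/(1 − uv/c²), taking u = β_B and v = β_A.
u' = (-0.302 − 0.737) / (1 − (0.737)(-0.302)) = -1.0390/1.2226 = -0.8498.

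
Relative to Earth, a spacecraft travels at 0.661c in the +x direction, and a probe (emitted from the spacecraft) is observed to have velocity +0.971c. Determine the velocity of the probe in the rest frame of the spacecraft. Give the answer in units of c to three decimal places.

Invert the composition law: u' = (u − v)/(1 − uv/c²).
u' = (0.971 − 0.661) / (1 − (0.971)(0.661)) = 0.3100/0.3582 = 0.8655.

+0.866c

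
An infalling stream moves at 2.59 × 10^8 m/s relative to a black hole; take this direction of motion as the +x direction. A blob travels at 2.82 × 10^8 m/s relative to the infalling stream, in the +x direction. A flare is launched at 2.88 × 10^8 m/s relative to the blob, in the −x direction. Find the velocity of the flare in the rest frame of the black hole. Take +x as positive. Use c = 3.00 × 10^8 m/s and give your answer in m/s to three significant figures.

+2.40 × 10^8 m/s

Apply u = (u' + v)/(1 + u'v/c²) successively, working outward toward the black hole.
(Dividing each given speed by c = 3.00 × 10^8 m/s to work in units of c.)
Start: velocity of the infalling stream relative to the black hole = 0.8633c.
Compose with the blob (u' = 0.940 in the infalling stream frame): u_1 = (0.940 + 0.863) / (1 + 0.940·0.863) = 1.8033/1.8115 = 0.9955.
Compose with the flare (u' = -0.960 in the blob frame): u_2 = (-0.960 + 0.995) / (1 + (-0.960)·0.995) = 0.0355/0.0443 = 0.7999.
So u = 0.7999 × 3.00 × 10^8 m/s.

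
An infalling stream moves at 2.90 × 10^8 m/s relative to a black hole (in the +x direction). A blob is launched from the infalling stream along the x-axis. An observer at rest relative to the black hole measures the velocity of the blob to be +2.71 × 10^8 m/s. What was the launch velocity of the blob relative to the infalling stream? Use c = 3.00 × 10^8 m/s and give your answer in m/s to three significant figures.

-1.50 × 10^8 m/s

v = 0.967c, u = 0.903c.
Invert the composition law: u' = (u − v)/(1 − uv/c²).
u' = (0.903 − 0.967) / (1 − (0.903)(0.967)) = -0.0633/0.1268 = -0.4996.
u' = -0.4996 × 3.00 × 10^8 m/s.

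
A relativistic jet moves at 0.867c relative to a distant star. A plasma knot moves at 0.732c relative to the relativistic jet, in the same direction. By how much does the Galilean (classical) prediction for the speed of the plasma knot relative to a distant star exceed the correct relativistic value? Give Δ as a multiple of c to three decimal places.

Galilean: u_cl = 0.732 + 0.867 = 1.5990.
Relativistic: u_rel = (0.732 + 0.867) / (1 + 0.732·0.867) = 1.5990/1.6346 = 0.9782.
Δ = 1.5990 − 0.9782 = 0.6208.
(The classical prediction exceeds c; the relativistic result does not.)

Δ = 0.621c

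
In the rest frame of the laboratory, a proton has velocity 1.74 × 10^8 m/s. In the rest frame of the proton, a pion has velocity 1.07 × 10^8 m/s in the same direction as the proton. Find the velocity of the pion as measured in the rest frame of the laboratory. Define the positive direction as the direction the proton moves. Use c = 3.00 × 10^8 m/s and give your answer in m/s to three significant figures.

In units of c (dividing by 3.00 × 10^8 m/s): v = 0.580, u' = 0.357.
u = (u' + v)/(1 + u'v/c²):
u = (0.357 + 0.580) / (1 + 0.357·0.580) = 0.9367/1.2069 = 0.7761
Converting back: u = 0.7761 × 3.00 × 10^8 m/s.

2.33 × 10^8 m/s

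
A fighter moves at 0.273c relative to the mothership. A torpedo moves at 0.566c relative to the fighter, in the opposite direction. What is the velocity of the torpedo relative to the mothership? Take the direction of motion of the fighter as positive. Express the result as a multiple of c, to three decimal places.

-0.347c

With v = 0.273 and u' = -0.566 (in units of c),
u = (u' + v)/(1 + u'v/c²):
u = (-0.566 + 0.273) / (1 + (-0.566)·0.273) = -0.2930/0.8455 = -0.3465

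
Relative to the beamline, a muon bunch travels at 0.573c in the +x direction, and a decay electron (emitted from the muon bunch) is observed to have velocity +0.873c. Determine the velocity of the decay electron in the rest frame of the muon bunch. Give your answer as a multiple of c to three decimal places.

Invert the composition law: u' = (u − v)/(1 − uv/c²).
u' = (0.873 − 0.573) / (1 − (0.873)(0.573)) = 0.3000/0.4998 = 0.6003.

+0.600c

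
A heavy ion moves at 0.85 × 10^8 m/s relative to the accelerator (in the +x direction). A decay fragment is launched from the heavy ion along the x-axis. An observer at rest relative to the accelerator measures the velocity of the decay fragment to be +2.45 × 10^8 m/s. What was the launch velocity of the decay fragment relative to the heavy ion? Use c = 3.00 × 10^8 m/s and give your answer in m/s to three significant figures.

v = 0.283c, u = 0.817c.
Invert the composition law: u' = (u − v)/(1 − uv/c²).
u' = (0.817 − 0.283) / (1 − (0.817)(0.283)) = 0.5333/0.7686 = 0.6939.
u' = 0.6939 × 3.00 × 10^8 m/s.

+2.08 × 10^8 m/s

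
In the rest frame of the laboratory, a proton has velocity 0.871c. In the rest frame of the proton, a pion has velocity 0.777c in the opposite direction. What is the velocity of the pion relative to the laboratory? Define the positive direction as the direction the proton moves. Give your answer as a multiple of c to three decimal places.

+0.291c

With v = 0.871 and u' = -0.777 (in units of c),
u = (u' + v)/(1 + u'v/c²):
u = (-0.777 + 0.871) / (1 + (-0.777)·0.871) = 0.0940/0.3232 = 0.2908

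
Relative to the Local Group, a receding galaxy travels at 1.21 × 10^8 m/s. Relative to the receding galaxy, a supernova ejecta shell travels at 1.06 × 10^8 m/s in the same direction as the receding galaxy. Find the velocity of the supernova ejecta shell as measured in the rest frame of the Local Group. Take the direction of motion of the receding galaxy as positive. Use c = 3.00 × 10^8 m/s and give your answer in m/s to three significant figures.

1.99 × 10^8 m/s

In units of c (dividing by 3.00 × 10^8 m/s): v = 0.403, u' = 0.353.
u = (u' + v)/(1 + u'v/c²):
u = (0.353 + 0.403) / (1 + 0.353·0.403) = 0.7567/1.1425 = 0.6623
(Galilean addition would give +0.757c.)
Converting back: u = 0.6623 × 3.00 × 10^8 m/s.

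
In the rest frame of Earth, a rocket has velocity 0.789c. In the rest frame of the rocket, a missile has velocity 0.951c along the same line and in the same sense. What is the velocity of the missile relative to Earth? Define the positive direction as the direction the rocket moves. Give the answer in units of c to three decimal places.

0.994c

With v = 0.789 and u' = 0.951 (in units of c),
u = (u' + v)/(1 + u'v/c²):
u = (0.951 + 0.789) / (1 + 0.951·0.789) = 1.7400/1.7503 = 0.9941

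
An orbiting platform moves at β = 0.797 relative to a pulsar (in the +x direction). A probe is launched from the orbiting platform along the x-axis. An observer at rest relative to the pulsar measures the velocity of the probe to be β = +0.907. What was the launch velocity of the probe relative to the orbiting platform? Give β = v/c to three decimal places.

β = +0.397

Invert the composition law: u' = (u − v)/(1 − uv/c²).
u' = (0.907 − 0.797) / (1 − (0.907)(0.797)) = 0.1100/0.2771 = 0.3969.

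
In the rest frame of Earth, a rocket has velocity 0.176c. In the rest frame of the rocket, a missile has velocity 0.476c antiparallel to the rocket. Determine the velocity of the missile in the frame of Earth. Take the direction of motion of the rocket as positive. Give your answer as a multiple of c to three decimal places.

With v = 0.176 and u' = -0.476 (in units of c),
u = (u' + v)/(1 + u'v/c²):
u = (-0.476 + 0.176) / (1 + (-0.476)·0.176) = -0.3000/0.9162 = -0.3274

-0.327c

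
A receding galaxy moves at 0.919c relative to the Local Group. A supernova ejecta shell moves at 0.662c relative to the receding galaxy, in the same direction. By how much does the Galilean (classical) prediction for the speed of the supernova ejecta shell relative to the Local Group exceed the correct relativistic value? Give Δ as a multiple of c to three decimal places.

Galilean: u_cl = 0.662 + 0.919 = 1.5810.
Relativistic: u_rel = (0.662 + 0.919) / (1 + 0.662·0.919) = 1.5810/1.6084 = 0.9830.
Δ = 1.5810 − 0.9830 = 0.5980.
(The classical prediction exceeds c; the relativistic result does not.)

Δ = 0.598c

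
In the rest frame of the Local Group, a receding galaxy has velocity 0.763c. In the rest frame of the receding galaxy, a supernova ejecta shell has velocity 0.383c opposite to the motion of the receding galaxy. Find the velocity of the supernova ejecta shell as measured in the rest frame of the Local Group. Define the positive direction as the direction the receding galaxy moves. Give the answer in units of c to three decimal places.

With v = 0.763 and u' = -0.383 (in units of c),
u = (u' + v)/(1 + u'v/c²):
u = (-0.383 + 0.763) / (1 + (-0.383)·0.763) = 0.3800/0.7078 = 0.5369
(Galilean addition would give +0.380c.)

+0.537c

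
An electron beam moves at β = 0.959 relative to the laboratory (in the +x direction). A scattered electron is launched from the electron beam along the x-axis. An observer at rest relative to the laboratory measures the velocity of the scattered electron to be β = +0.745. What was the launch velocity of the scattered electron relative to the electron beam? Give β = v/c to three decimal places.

Invert the composition law: u' = (u − v)/(1 − uv/c²).
u' = (0.745 − 0.959) / (1 − (0.745)(0.959)) = -0.2140/0.2855 = -0.7494.

β = -0.749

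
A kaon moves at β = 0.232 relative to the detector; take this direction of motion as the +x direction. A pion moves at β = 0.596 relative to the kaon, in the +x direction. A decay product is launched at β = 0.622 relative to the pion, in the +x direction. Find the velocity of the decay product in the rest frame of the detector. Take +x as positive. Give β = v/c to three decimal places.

Apply u = (u' + v)/(1 + u'v/c²) successively, working outward toward the detector.
Start: velocity of the kaon relative to the detector = 0.2320c.
Compose with the pion (u' = 0.596 in the kaon frame): u_1 = (0.596 + 0.232) / (1 + 0.596·0.232) = 0.8280/1.1383 = 0.7274.
Compose with the decay product (u' = 0.622 in the pion frame): u_2 = (0.622 + 0.727) / (1 + 0.622·0.727) = 1.3494/1.4525 = 0.9291.

β = 0.929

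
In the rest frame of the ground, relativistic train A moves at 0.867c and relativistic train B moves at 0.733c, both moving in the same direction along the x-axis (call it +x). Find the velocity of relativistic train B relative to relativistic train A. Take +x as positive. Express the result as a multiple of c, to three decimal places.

β_A = 0.867, β_B = 0.733.
Transform to A's frame with the inverse velocity-addition law: u' = (u − v)/(1 − uv/c²), taking u = β_B and v = β_A.
u' = (0.733 − 0.867) / (1 − (0.867)(0.733)) = -0.1340/0.3645 = -0.3676.

-0.368c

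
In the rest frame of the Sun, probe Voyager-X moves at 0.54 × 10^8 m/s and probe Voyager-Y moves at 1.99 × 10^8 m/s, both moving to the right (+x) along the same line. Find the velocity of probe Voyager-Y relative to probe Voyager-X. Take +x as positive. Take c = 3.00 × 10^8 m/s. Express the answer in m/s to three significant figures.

+1.65 × 10^8 m/s

β_A = 0.180, β_B = 0.663 (dividing each by c = 3.00 × 10^8 m/s).
Transform to A's frame with the inverse velocity-addition law: u' = (u − v)/(1 − uv/c²), taking u = β_B and v = β_A.
u' = (0.663 − 0.180) / (1 − (0.180)(0.663)) = 0.4833/0.8806 = 0.5489.
u' = 0.5489 × 3.00 × 10^8 m/s.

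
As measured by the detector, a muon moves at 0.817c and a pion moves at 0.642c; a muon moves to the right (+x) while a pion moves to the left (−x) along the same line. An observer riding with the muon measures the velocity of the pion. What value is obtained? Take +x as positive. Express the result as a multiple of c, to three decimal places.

-0.957c

β_A = 0.817, β_B = -0.642.
Transform to A's frame with the inverse velocity-addition law: u' = (u − v)/(1 − uv/c²), taking u = β_B and v = β_A.
u' = (-0.642 − 0.817) / (1 − (0.817)(-0.642)) = -1.4590/1.5245 = -0.9570.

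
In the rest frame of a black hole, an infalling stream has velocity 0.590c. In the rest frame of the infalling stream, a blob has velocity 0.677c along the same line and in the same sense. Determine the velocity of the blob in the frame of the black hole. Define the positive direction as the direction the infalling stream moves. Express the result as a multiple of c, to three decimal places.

0.905c

With v = 0.590 and u' = 0.677 (in units of c),
u = (u' + v)/(1 + u'v/c²):
u = (0.677 + 0.590) / (1 + 0.677·0.590) = 1.2670/1.3994 = 0.9054
(Galilean addition would give +1.267c, exceeding c.)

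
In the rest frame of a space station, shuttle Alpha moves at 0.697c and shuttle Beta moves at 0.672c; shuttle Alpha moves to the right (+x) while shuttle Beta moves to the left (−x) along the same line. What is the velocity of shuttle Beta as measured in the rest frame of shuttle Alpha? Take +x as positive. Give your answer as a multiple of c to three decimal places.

β_A = 0.697, β_B = -0.672.
Transform to A's frame with the inverse velocity-addition law: u' = (u − v)/(1 − uv/c²), taking u = β_B and v = β_A.
u' = (-0.672 − 0.697) / (1 − (0.697)(-0.672)) = -1.3690/1.4684 = -0.9323.

-0.932c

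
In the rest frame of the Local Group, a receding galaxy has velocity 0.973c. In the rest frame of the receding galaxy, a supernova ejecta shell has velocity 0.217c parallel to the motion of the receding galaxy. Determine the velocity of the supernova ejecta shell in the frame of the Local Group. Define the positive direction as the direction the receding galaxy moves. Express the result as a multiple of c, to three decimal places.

With v = 0.973 and u' = 0.217 (in units of c),
u = (u' + v)/(1 + u'v/c²):
u = (0.217 + 0.973) / (1 + 0.217·0.973) = 1.1900/1.2111 = 0.9825
(Galilean addition would give +1.190c, exceeding c.)

0.983c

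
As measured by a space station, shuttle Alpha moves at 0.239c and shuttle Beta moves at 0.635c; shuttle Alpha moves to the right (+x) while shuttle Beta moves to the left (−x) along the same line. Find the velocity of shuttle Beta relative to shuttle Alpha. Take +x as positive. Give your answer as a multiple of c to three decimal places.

-0.759c

β_A = 0.239, β_B = -0.635.
Transform to A's frame with the inverse velocity-addition law: u' = (u − v)/(1 − uv/c²), taking u = β_B and v = β_A.
u' = (-0.635 − 0.239) / (1 − (0.239)(-0.635)) = -0.8740/1.1518 = -0.7588.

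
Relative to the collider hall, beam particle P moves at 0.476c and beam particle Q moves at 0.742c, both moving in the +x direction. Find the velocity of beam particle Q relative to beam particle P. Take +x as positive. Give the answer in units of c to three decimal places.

+0.411c

β_A = 0.476, β_B = 0.742.
Transform to A's frame with the inverse velocity-addition law: u' = (u − v)/(1 − uv/c²), taking u = β_B and v = β_A.
u' = (0.742 − 0.476) / (1 − (0.476)(0.742)) = 0.2660/0.6468 = 0.4113.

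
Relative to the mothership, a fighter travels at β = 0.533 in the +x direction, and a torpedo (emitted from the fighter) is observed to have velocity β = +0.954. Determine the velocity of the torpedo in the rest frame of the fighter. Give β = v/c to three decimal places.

β = +0.857

Invert the composition law: u' = (u − v)/(1 − uv/c²).
u' = (0.954 − 0.533) / (1 − (0.954)(0.533)) = 0.4210/0.4915 = 0.8565.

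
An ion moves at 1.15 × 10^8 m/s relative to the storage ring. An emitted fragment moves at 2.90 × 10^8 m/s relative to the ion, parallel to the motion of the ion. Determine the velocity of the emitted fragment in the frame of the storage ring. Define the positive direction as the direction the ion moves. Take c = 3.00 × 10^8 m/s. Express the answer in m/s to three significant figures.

2.96 × 10^8 m/s

In units of c (dividing by 3.00 × 10^8 m/s): v = 0.383, u' = 0.967.
u = (u' + v)/(1 + u'v/c²):
u = (0.967 + 0.383) / (1 + 0.967·0.383) = 1.3500/1.3706 = 0.9850
Converting back: u = 0.9850 × 3.00 × 10^8 m/s.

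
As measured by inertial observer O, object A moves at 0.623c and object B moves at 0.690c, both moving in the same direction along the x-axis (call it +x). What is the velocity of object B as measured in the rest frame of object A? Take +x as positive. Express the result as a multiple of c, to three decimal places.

β_A = 0.623, β_B = 0.690.
Transform to A's frame with the inverse velocity-addition law: u' = (u − v)/(1 − uv/c²), taking u = β_B and v = β_A.
u' = (0.690 − 0.623) / (1 − (0.623)(0.690)) = 0.0670/0.5701 = 0.1175.

+0.118c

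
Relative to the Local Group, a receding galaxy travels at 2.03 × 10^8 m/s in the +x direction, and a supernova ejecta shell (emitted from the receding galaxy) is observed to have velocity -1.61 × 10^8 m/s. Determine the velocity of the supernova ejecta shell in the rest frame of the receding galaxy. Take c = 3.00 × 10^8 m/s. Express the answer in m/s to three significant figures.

-2.67 × 10^8 m/s

v = 0.677c, u = -0.537c.
Invert the composition law: u' = (u − v)/(1 − uv/c²).
u' = (-0.537 − 0.677) / (1 − (-0.537)(0.677)) = -1.2133/1.3631 = -0.8901.
u' = -0.8901 × 3.00 × 10^8 m/s.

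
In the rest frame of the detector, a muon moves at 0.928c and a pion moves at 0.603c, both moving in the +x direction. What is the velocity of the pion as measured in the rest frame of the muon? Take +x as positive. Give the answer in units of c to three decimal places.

-0.738c

β_A = 0.928, β_B = 0.603.
Transform to A's frame with the inverse velocity-addition law: u' = (u − v)/(1 − uv/c²), taking u = β_B and v = β_A.
u' = (0.603 − 0.928) / (1 − (0.928)(0.603)) = -0.3250/0.4404 = -0.7379.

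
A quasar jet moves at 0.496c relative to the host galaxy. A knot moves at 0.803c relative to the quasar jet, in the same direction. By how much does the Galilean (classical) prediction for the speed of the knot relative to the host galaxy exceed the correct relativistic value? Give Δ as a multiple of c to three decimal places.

Galilean: u_cl = 0.803 + 0.496 = 1.2990.
Relativistic: u_rel = (0.803 + 0.496) / (1 + 0.803·0.496) = 1.2990/1.3983 = 0.9290.
Δ = 1.2990 − 0.9290 = 0.3700.
(The classical prediction exceeds c; the relativistic result does not.)

Δ = 0.370c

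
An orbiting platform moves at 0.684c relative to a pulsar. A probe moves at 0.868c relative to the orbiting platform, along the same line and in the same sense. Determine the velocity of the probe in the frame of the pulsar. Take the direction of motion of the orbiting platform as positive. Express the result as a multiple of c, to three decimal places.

0.974c

With v = 0.684 and u' = 0.868 (in units of c),
u = (u' + v)/(1 + u'v/c²):
u = (0.868 + 0.684) / (1 + 0.868·0.684) = 1.5520/1.5937 = 0.9738
(Galilean addition would give +1.552c, exceeding c.)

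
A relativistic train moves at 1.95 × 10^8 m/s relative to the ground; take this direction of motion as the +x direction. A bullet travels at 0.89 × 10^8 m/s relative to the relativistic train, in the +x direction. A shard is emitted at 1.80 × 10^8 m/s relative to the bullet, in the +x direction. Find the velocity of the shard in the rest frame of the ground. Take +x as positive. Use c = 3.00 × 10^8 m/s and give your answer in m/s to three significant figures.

Apply u = (u' + v)/(1 + u'v/c²) successively, working outward toward the ground.
(Dividing each given speed by c = 3.00 × 10^8 m/s to work in units of c.)
Start: velocity of the relativistic train relative to the ground = 0.6500c.
Compose with the bullet (u' = 0.297 in the relativistic train frame): u_1 = (0.297 + 0.650) / (1 + 0.297·0.650) = 0.9467/1.1928 = 0.7936.
Compose with the shard (u' = 0.600 in the bullet frame): u_2 = (0.600 + 0.794) / (1 + 0.600·0.794) = 1.3936/1.4762 = 0.9441.
So u = 0.9441 × 3.00 × 10^8 m/s.

2.83 × 10^8 m/s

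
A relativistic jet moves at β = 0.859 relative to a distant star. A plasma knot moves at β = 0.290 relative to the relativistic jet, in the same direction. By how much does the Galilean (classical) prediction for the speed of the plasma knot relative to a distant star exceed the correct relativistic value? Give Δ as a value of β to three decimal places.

Galilean: u_cl = 0.290 + 0.859 = 1.1490.
Relativistic: u_rel = (0.290 + 0.859) / (1 + 0.290·0.859) = 1.1490/1.2491 = 0.9199.
Δ = 1.1490 − 0.9199 = 0.2291.
(The classical prediction exceeds c; the relativistic result does not.)

Δ = 0.229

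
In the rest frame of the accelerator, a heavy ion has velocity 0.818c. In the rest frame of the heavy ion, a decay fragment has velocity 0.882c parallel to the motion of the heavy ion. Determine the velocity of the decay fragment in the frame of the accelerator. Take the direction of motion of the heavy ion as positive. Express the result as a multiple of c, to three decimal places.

0.988c

With v = 0.818 and u' = 0.882 (in units of c),
u = (u' + v)/(1 + u'v/c²):
u = (0.882 + 0.818) / (1 + 0.882·0.818) = 1.7000/1.7215 = 0.9875
(Galilean addition would give +1.700c, exceeding c.)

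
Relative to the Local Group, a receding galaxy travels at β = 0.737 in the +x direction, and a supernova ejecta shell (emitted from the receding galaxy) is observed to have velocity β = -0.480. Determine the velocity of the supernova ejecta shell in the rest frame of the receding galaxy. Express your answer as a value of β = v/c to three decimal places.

β = -0.899

Invert the composition law: u' = (u − v)/(1 − uv/c²).
u' = (-0.480 − 0.737) / (1 − (-0.480)(0.737)) = -1.2170/1.3538 = -0.8990.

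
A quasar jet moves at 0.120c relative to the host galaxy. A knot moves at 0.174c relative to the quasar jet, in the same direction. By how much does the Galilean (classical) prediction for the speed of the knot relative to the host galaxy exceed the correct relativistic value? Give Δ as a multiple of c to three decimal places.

Galilean: u_cl = 0.174 + 0.120 = 0.2940.
Relativistic: u_rel = (0.174 + 0.120) / (1 + 0.174·0.120) = 0.2940/1.0209 = 0.2880.
Δ = 0.2940 − 0.2880 = 0.0060.

Δ = 0.006c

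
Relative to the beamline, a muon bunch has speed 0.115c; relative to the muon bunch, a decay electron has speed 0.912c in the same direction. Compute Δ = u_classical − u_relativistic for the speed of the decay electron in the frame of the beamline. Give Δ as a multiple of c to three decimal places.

Galilean: u_cl = 0.912 + 0.115 = 1.0270.
Relativistic: u_rel = (0.912 + 0.115) / (1 + 0.912·0.115) = 1.0270/1.1049 = 0.9295.
Δ = 1.0270 − 0.9295 = 0.0975.
(The classical prediction exceeds c; the relativistic result does not.)

Δ = 0.097c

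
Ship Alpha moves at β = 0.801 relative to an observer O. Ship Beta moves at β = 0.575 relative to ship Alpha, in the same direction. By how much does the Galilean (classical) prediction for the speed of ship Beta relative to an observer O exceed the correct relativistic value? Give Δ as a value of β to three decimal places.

Galilean: u_cl = 0.575 + 0.801 = 1.3760.
Relativistic: u_rel = (0.575 + 0.801) / (1 + 0.575·0.801) = 1.3760/1.4606 = 0.9421.
Δ = 1.3760 − 0.9421 = 0.4339.
(The classical prediction exceeds c; the relativistic result does not.)

Δ = 0.434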